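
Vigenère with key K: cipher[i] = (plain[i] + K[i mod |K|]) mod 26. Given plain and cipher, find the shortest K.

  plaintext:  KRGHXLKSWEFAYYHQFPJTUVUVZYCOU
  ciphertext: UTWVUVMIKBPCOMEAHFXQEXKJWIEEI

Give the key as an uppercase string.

  i= 0: U-K = 10 → K
  i= 1: T-R =  2 → C
  i= 2: W-G = 16 → Q
  i= 3: V-H = 14 → O
  i= 4: U-X = 23 → X
  i= 5: V-L = 10 → K
  i= 6: M-K =  2 → C
  i= 7: I-S = 16 → Q
  i= 8: K-W = 14 → O
  i= 9: B-E = 23 → X
  i=10: P-F = 10 → K
  i=11: C-A =  2 → C
  i=12: O-Y = 16 → Q
  i=13: M-Y = 14 → O
  i=14: E-H = 23 → X
  i=15: A-Q = 10 → K
  i=16: H-F =  2 → C
  i=17: F-P = 16 → Q
  i=18: X-J = 14 → O
  i=19: Q-T = 23 → X
  i=20: E-U = 10 → K
  i=21: X-V =  2 → C
  i=22: K-U = 16 → Q
  i=23: J-V = 14 → O
  i=24: W-Z = 23 → X
  i=25: I-Y = 10 → K
  i=26: E-C =  2 → C
  i=27: E-O = 16 → Q
  i=28: I-U = 14 → O
  shifts repeat with period 5: KCQOX

KCQOX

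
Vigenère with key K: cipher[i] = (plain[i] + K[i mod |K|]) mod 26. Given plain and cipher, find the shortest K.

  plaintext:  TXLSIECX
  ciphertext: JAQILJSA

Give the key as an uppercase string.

  i= 0: J-T = 16 → Q
  i= 1: A-X =  3 → D
  i= 2: Q-L =  5 → F
  i= 3: I-S = 16 → Q
  i= 4: L-I =  3 → D
  i= 5: J-E =  5 → F
  i= 6: S-C = 16 → Q
  i= 7: A-X =  3 → D
  shifts repeat with period 3: QDF

QDF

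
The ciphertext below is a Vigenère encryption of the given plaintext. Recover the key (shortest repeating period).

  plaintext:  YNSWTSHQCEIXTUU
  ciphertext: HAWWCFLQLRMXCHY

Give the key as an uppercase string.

JNEA

  i= 0: H-Y =  9 → J
  i= 1: A-N = 13 → N
  i= 2: W-S =  4 → E
  i= 3: W-W =  0 → A
  i= 4: C-T =  9 → J
  i= 5: F-S = 13 → N
  i= 6: L-H =  4 → E
  i= 7: Q-Q =  0 → A
  i= 8: L-C =  9 → J
  i= 9: R-E = 13 → N
  i=10: M-I =  4 → E
  i=11: X-X =  0 → A
  i=12: C-T =  9 → J
  i=13: H-U = 13 → N
  i=14: Y-U =  4 → E
  shifts repeat with period 4: JNEA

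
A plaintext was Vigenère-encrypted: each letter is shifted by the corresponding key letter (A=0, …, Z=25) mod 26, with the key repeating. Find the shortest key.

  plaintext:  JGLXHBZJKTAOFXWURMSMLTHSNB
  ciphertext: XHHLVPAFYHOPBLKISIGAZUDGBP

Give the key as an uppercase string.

  i= 0: X-J = 14 → O
  i= 1: H-G =  1 → B
  i= 2: H-L = 22 → W
  i= 3: L-X = 14 → O
  i= 4: V-H = 14 → O
  i= 5: P-B = 14 → O
  i= 6: A-Z =  1 → B
  i= 7: F-J = 22 → W
  i= 8: Y-K = 14 → O
  i= 9: H-T = 14 → O
  i=10: O-A = 14 → O
  i=11: P-O =  1 → B
  i=12: B-F = 22 → W
  i=13: L-X = 14 → O
  i=14: K-W = 14 → O
  i=15: I-U = 14 → O
  i=16: S-R =  1 → B
  i=17: I-M = 22 → W
  i=18: G-S = 14 → O
  i=19: A-M = 14 → O
  i=20: Z-L = 14 → O
  i=21: U-T =  1 → B
  i=22: D-H = 22 → W
  i=23: G-S = 14 → O
  i=24: B-N = 14 → O
  i=25: P-B = 14 → O
  shifts repeat with period 5: OBWOO

OBWOO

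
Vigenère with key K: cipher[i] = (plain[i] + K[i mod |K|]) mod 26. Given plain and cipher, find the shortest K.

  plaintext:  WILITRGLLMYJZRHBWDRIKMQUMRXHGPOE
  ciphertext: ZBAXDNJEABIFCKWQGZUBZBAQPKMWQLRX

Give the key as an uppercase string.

  i= 0: Z-W =  3 → D
  i= 1: B-I = 19 → T
  i= 2: A-L = 15 → P
  i= 3: X-I = 15 → P
  i= 4: D-T = 10 → K
  i= 5: N-R = 22 → W
  i= 6: J-G =  3 → D
  i= 7: E-L = 19 → T
  i= 8: A-L = 15 → P
  i= 9: B-M = 15 → P
  i=10: I-Y = 10 → K
  i=11: F-J = 22 → W
  i=12: C-Z =  3 → D
  i=13: K-R = 19 → T
  i=14: W-H = 15 → P
  i=15: Q-B = 15 → P
  i=16: G-W = 10 → K
  i=17: Z-D = 22 → W
  i=18: U-R =  3 → D
  i=19: B-I = 19 → T
  i=20: Z-K = 15 → P
  i=21: B-M = 15 → P
  i=22: A-Q = 10 → K
  i=23: Q-U = 22 → W
  i=24: P-M =  3 → D
  i=25: K-R = 19 → T
  i=26: M-X = 15 → P
  i=27: W-H = 15 → P
  i=28: Q-G = 10 → K
  i=29: L-P = 22 → W
  i=30: R-O =  3 → D
  i=31: X-E = 19 → T
  shifts repeat with period 6: DTPPKW

DTPPKW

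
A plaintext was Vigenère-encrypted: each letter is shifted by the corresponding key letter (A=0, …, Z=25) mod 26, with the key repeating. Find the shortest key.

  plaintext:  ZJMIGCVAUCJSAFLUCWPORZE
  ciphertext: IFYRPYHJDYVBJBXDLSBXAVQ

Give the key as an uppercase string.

  i= 0: I-Z =  9 → J
  i= 1: F-J = 22 → W
  i= 2: Y-M = 12 → M
  i= 3: R-I =  9 → J
  i= 4: P-G =  9 → J
  i= 5: Y-C = 22 → W
  i= 6: H-V = 12 → M
  i= 7: J-A =  9 → J
  i= 8: D-U =  9 → J
  i= 9: Y-C = 22 → W
  i=10: V-J = 12 → M
  i=11: B-S =  9 → J
  i=12: J-A =  9 → J
  i=13: B-F = 22 → W
  i=14: X-L = 12 → M
  i=15: D-U =  9 → J
  i=16: L-C =  9 → J
  i=17: S-W = 22 → W
  i=18: B-P = 12 → M
  i=19: X-O =  9 → J
  i=20: A-R =  9 → J
  i=21: V-Z = 22 → W
  i=22: Q-E = 12 → M
  shifts repeat with period 4: JWMJ

JWMJ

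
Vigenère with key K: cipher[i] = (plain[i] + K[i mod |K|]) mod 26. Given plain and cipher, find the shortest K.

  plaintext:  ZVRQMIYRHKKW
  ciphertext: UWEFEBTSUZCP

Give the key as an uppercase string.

  i= 0: U-Z = 21 → V
  i= 1: W-V =  1 → B
  i= 2: E-R = 13 → N
  i= 3: F-Q = 15 → P
  i= 4: E-M = 18 → S
  i= 5: B-I = 19 → T
  i= 6: T-Y = 21 → V
  i= 7: S-R =  1 → B
  i= 8: U-H = 13 → N
  i= 9: Z-K = 15 → P
  i=10: C-K = 18 → S
  i=11: P-W = 19 → T
  shifts repeat with period 6: VBNPST

VBNPST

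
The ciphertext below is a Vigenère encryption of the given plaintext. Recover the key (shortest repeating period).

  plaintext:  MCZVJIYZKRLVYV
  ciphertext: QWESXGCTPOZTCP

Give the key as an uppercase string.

  i= 0: Q-M =  4 → E
  i= 1: W-C = 20 → U
  i= 2: E-Z =  5 → F
  i= 3: S-V = 23 → X
  i= 4: X-J = 14 → O
  i= 5: G-I = 24 → Y
  i= 6: C-Y =  4 → E
  i= 7: T-Z = 20 → U
  i= 8: P-K =  5 → F
  i= 9: O-R = 23 → X
  i=10: Z-L = 14 → O
  i=11: T-V = 24 → Y
  i=12: C-Y =  4 → E
  i=13: P-V = 20 → U
  shifts repeat with period 6: EUFXOY

EUFXOY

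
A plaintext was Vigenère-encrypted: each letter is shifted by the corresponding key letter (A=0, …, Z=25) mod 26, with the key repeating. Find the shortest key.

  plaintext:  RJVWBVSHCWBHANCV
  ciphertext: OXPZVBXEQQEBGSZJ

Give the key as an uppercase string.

  i= 0: O-R = 23 → X
  i= 1: X-J = 14 → O
  i= 2: P-V = 20 → U
  i= 3: Z-W =  3 → D
  i= 4: V-B = 20 → U
  i= 5: B-V =  6 → G
  i= 6: X-S =  5 → F
  i= 7: E-H = 23 → X
  i= 8: Q-C = 14 → O
  i= 9: Q-W = 20 → U
  i=10: E-B =  3 → D
  i=11: B-H = 20 → U
  i=12: G-A =  6 → G
  i=13: S-N =  5 → F
  i=14: Z-C = 23 → X
  i=15: J-V = 14 → O
  shifts repeat with period 7: XOUDUGF

XOUDUGF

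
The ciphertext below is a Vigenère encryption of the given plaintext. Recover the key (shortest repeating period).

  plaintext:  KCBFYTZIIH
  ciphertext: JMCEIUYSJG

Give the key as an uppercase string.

  i= 0: J-K = 25 → Z
  i= 1: M-C = 10 → K
  i= 2: C-B =  1 → B
  i= 3: E-F = 25 → Z
  i= 4: I-Y = 10 → K
  i= 5: U-T =  1 → B
  i= 6: Y-Z = 25 → Z
  i= 7: S-I = 10 → K
  i= 8: J-I =  1 → B
  i= 9: G-H = 25 → Z
  shifts repeat with period 3: ZKB

ZKB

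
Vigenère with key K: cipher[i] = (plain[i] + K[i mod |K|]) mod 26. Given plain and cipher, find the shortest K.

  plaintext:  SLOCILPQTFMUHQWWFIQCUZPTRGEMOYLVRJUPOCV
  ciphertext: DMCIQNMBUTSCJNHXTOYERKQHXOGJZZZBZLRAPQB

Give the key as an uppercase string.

LBOGICX

  i= 0: D-S = 11 → L
  i= 1: M-L =  1 → B
  i= 2: C-O = 14 → O
  i= 3: I-C =  6 → G
  i= 4: Q-I =  8 → I
  i= 5: N-L =  2 → C
  i= 6: M-P = 23 → X
  i= 7: B-Q = 11 → L
  i= 8: U-T =  1 → B
  i= 9: T-F = 14 → O
  i=10: S-M =  6 → G
  i=11: C-U =  8 → I
  i=12: J-H =  2 → C
  i=13: N-Q = 23 → X
  i=14: H-W = 11 → L
  i=15: X-W =  1 → B
  i=16: T-F = 14 → O
  i=17: O-I =  6 → G
  i=18: Y-Q =  8 → I
  i=19: E-C =  2 → C
  i=20: R-U = 23 → X
  i=21: K-Z = 11 → L
  i=22: Q-P =  1 → B
  i=23: H-T = 14 → O
  i=24: X-R =  6 → G
  i=25: O-G =  8 → I
  i=26: G-E =  2 → C
  i=27: J-M = 23 → X
  i=28: Z-O = 11 → L
  i=29: Z-Y =  1 → B
  i=30: Z-L = 14 → O
  i=31: B-V =  6 → G
  i=32: Z-R =  8 → I
  i=33: L-J =  2 → C
  i=34: R-U = 23 → X
  i=35: A-P = 11 → L
  i=36: P-O =  1 → B
  i=37: Q-C = 14 → O
  i=38: B-V =  6 → G
  shifts repeat with period 7: LBOGICX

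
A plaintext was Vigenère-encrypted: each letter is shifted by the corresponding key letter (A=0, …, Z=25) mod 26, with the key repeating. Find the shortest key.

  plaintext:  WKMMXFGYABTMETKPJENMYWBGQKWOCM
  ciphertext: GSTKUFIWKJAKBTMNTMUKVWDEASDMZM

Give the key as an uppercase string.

KIHYXACY

  i= 0: G-W = 10 → K
  i= 1: S-K =  8 → I
  i= 2: T-M =  7 → H
  i= 3: K-M = 24 → Y
  i= 4: U-X = 23 → X
  i= 5: F-F =  0 → A
  i= 6: I-G =  2 → C
  i= 7: W-Y = 24 → Y
  i= 8: K-A = 10 → K
  i= 9: J-B =  8 → I
  i=10: A-T =  7 → H
  i=11: K-M = 24 → Y
  i=12: B-E = 23 → X
  i=13: T-T =  0 → A
  i=14: M-K =  2 → C
  i=15: N-P = 24 → Y
  i=16: T-J = 10 → K
  i=17: M-E =  8 → I
  i=18: U-N =  7 → H
  i=19: K-M = 24 → Y
  i=20: V-Y = 23 → X
  i=21: W-W =  0 → A
  i=22: D-B =  2 → C
  i=23: E-G = 24 → Y
  i=24: A-Q = 10 → K
  i=25: S-K =  8 → I
  i=26: D-W =  7 → H
  i=27: M-O = 24 → Y
  i=28: Z-C = 23 → X
  i=29: M-M =  0 → A
  shifts repeat with period 8: KIHYXACY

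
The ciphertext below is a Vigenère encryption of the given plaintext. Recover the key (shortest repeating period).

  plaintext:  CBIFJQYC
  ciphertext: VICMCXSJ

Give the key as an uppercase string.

THUH

  i= 0: V-C = 19 → T
  i= 1: I-B =  7 → H
  i= 2: C-I = 20 → U
  i= 3: M-F =  7 → H
  i= 4: C-J = 19 → T
  i= 5: X-Q =  7 → H
  i= 6: S-Y = 20 → U
  i= 7: J-C =  7 → H
  shifts repeat with period 4: THUH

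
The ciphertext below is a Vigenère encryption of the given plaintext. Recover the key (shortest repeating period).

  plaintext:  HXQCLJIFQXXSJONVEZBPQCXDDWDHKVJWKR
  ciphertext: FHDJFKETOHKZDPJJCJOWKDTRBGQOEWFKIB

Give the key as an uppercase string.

YKNHUBWO

  i= 0: F-H = 24 → Y
  i= 1: H-X = 10 → K
  i= 2: D-Q = 13 → N
  i= 3: J-C =  7 → H
  i= 4: F-L = 20 → U
  i= 5: K-J =  1 → B
  i= 6: E-I = 22 → W
  i= 7: T-F = 14 → O
  i= 8: O-Q = 24 → Y
  i= 9: H-X = 10 → K
  i=10: K-X = 13 → N
  i=11: Z-S =  7 → H
  i=12: D-J = 20 → U
  i=13: P-O =  1 → B
  i=14: J-N = 22 → W
  i=15: J-V = 14 → O
  i=16: C-E = 24 → Y
  i=17: J-Z = 10 → K
  i=18: O-B = 13 → N
  i=19: W-P =  7 → H
  i=20: K-Q = 20 → U
  i=21: D-C =  1 → B
  i=22: T-X = 22 → W
  i=23: R-D = 14 → O
  i=24: B-D = 24 → Y
  i=25: G-W = 10 → K
  i=26: Q-D = 13 → N
  i=27: O-H =  7 → H
  i=28: E-K = 20 → U
  i=29: W-V =  1 → B
  i=30: F-J = 22 → W
  i=31: K-W = 14 → O
  i=32: I-K = 24 → Y
  i=33: B-R = 10 → K
  shifts repeat with period 8: YKNHUBWO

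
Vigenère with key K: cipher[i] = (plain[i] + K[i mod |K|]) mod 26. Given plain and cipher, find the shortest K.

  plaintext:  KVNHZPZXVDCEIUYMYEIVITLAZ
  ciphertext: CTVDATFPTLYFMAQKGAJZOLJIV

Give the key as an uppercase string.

SYIWBEG

  i= 0: C-K = 18 → S
  i= 1: T-V = 24 → Y
  i= 2: V-N =  8 → I
  i= 3: D-H = 22 → W
  i= 4: A-Z =  1 → B
  i= 5: T-P =  4 → E
  i= 6: F-Z =  6 → G
  i= 7: P-X = 18 → S
  i= 8: T-V = 24 → Y
  i= 9: L-D =  8 → I
  i=10: Y-C = 22 → W
  i=11: F-E =  1 → B
  i=12: M-I =  4 → E
  i=13: A-U =  6 → G
  i=14: Q-Y = 18 → S
  i=15: K-M = 24 → Y
  i=16: G-Y =  8 → I
  i=17: A-E = 22 → W
  i=18: J-I =  1 → B
  i=19: Z-V =  4 → E
  i=20: O-I =  6 → G
  i=21: L-T = 18 → S
  i=22: J-L = 24 → Y
  i=23: I-A =  8 → I
  i=24: V-Z = 22 → W
  shifts repeat with period 7: SYIWBEG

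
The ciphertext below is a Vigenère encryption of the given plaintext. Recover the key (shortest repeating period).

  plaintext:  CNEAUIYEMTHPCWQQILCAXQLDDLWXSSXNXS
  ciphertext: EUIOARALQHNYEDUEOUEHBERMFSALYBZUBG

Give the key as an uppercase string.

  i= 0: E-C =  2 → C
  i= 1: U-N =  7 → H
  i= 2: I-E =  4 → E
  i= 3: O-A = 14 → O
  i= 4: A-U =  6 → G
  i= 5: R-I =  9 → J
  i= 6: A-Y =  2 → C
  i= 7: L-E =  7 → H
  i= 8: Q-M =  4 → E
  i= 9: H-T = 14 → O
  i=10: N-H =  6 → G
  i=11: Y-P =  9 → J
  i=12: E-C =  2 → C
  i=13: D-W =  7 → H
  i=14: U-Q =  4 → E
  i=15: E-Q = 14 → O
  i=16: O-I =  6 → G
  i=17: U-L =  9 → J
  i=18: E-C =  2 → C
  i=19: H-A =  7 → H
  i=20: B-X =  4 → E
  i=21: E-Q = 14 → O
  i=22: R-L =  6 → G
  i=23: M-D =  9 → J
  i=24: F-D =  2 → C
  i=25: S-L =  7 → H
  i=26: A-W =  4 → E
  i=27: L-X = 14 → O
  i=28: Y-S =  6 → G
  i=29: B-S =  9 → J
  i=30: Z-X =  2 → C
  i=31: U-N =  7 → H
  i=32: B-X =  4 → E
  i=33: G-S = 14 → O
  shifts repeat with period 6: CHEOGJ

CHEOGJ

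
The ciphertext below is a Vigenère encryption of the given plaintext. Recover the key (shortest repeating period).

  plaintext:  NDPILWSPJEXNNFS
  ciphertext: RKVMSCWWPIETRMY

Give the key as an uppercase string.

EHG

  i= 0: R-N =  4 → E
  i= 1: K-D =  7 → H
  i= 2: V-P =  6 → G
  i= 3: M-I =  4 → E
  i= 4: S-L =  7 → H
  i= 5: C-W =  6 → G
  i= 6: W-S =  4 → E
  i= 7: W-P =  7 → H
  i= 8: P-J =  6 → G
  i= 9: I-E =  4 → E
  i=10: E-X =  7 → H
  i=11: T-N =  6 → G
  i=12: R-N =  4 → E
  i=13: M-F =  7 → H
  i=14: Y-S =  6 → G
  shifts repeat with period 3: EHG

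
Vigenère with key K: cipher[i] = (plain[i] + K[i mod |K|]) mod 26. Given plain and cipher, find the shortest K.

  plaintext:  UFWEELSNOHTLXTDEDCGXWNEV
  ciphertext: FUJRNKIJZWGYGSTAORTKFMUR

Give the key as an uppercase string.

LPNNJZQW

  i= 0: F-U = 11 → L
  i= 1: U-F = 15 → P
  i= 2: J-W = 13 → N
  i= 3: R-E = 13 → N
  i= 4: N-E =  9 → J
  i= 5: K-L = 25 → Z
  i= 6: I-S = 16 → Q
  i= 7: J-N = 22 → W
  i= 8: Z-O = 11 → L
  i= 9: W-H = 15 → P
  i=10: G-T = 13 → N
  i=11: Y-L = 13 → N
  i=12: G-X =  9 → J
  i=13: S-T = 25 → Z
  i=14: T-D = 16 → Q
  i=15: A-E = 22 → W
  i=16: O-D = 11 → L
  i=17: R-C = 15 → P
  i=18: T-G = 13 → N
  i=19: K-X = 13 → N
  i=20: F-W =  9 → J
  i=21: M-N = 25 → Z
  i=22: U-E = 16 → Q
  i=23: R-V = 22 → W
  shifts repeat with period 8: LPNNJZQW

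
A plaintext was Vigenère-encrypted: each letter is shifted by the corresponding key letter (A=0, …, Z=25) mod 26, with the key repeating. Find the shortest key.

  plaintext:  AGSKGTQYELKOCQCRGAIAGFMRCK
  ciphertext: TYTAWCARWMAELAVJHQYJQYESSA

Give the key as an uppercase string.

TSBQQJK

  i= 0: T-A = 19 → T
  i= 1: Y-G = 18 → S
  i= 2: T-S =  1 → B
  i= 3: A-K = 16 → Q
  i= 4: W-G = 16 → Q
  i= 5: C-T =  9 → J
  i= 6: A-Q = 10 → K
  i= 7: R-Y = 19 → T
  i= 8: W-E = 18 → S
  i= 9: M-L =  1 → B
  i=10: A-K = 16 → Q
  i=11: E-O = 16 → Q
  i=12: L-C =  9 → J
  i=13: A-Q = 10 → K
  i=14: V-C = 19 → T
  i=15: J-R = 18 → S
  i=16: H-G =  1 → B
  i=17: Q-A = 16 → Q
  i=18: Y-I = 16 → Q
  i=19: J-A =  9 → J
  i=20: Q-G = 10 → K
  i=21: Y-F = 19 → T
  i=22: E-M = 18 → S
  i=23: S-R =  1 → B
  i=24: S-C = 16 → Q
  i=25: A-K = 16 → Q
  shifts repeat with period 7: TSBQQJK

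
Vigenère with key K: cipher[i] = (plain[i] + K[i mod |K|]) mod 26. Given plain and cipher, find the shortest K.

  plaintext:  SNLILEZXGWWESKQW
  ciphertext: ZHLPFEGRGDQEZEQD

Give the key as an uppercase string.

HUA

  i= 0: Z-S =  7 → H
  i= 1: H-N = 20 → U
  i= 2: L-L =  0 → A
  i= 3: P-I =  7 → H
  i= 4: F-L = 20 → U
  i= 5: E-E =  0 → A
  i= 6: G-Z =  7 → H
  i= 7: R-X = 20 → U
  i= 8: G-G =  0 → A
  i= 9: D-W =  7 → H
  i=10: Q-W = 20 → U
  i=11: E-E =  0 → A
  i=12: Z-S =  7 → H
  i=13: E-K = 20 → U
  i=14: Q-Q =  0 → A
  i=15: D-W =  7 → H
  shifts repeat with period 3: HUA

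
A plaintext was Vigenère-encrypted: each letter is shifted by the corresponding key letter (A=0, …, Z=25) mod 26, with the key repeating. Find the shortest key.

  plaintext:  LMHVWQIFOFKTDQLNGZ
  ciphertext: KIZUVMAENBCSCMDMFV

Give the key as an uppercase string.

  i= 0: K-L = 25 → Z
  i= 1: I-M = 22 → W
  i= 2: Z-H = 18 → S
  i= 3: U-V = 25 → Z
  i= 4: V-W = 25 → Z
  i= 5: M-Q = 22 → W
  i= 6: A-I = 18 → S
  i= 7: E-F = 25 → Z
  i= 8: N-O = 25 → Z
  i= 9: B-F = 22 → W
  i=10: C-K = 18 → S
  i=11: S-T = 25 → Z
  i=12: C-D = 25 → Z
  i=13: M-Q = 22 → W
  i=14: D-L = 18 → S
  i=15: M-N = 25 → Z
  i=16: F-G = 25 → Z
  i=17: V-Z = 22 → W
  shifts repeat with period 4: ZWSZ

ZWSZ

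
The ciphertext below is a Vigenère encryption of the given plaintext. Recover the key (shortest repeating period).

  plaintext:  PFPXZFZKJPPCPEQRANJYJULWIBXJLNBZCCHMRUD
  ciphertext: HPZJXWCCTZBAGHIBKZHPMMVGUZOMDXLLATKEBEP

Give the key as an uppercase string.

  i= 0: H-P = 18 → S
  i= 1: P-F = 10 → K
  i= 2: Z-P = 10 → K
  i= 3: J-X = 12 → M
  i= 4: X-Z = 24 → Y
  i= 5: W-F = 17 → R
  i= 6: C-Z =  3 → D
  i= 7: C-K = 18 → S
  i= 8: T-J = 10 → K
  i= 9: Z-P = 10 → K
  i=10: B-P = 12 → M
  i=11: A-C = 24 → Y
  i=12: G-P = 17 → R
  i=13: H-E =  3 → D
  i=14: I-Q = 18 → S
  i=15: B-R = 10 → K
  i=16: K-A = 10 → K
  i=17: Z-N = 12 → M
  i=18: H-J = 24 → Y
  i=19: P-Y = 17 → R
  i=20: M-J =  3 → D
  i=21: M-U = 18 → S
  i=22: V-L = 10 → K
  i=23: G-W = 10 → K
  i=24: U-I = 12 → M
  i=25: Z-B = 24 → Y
  i=26: O-X = 17 → R
  i=27: M-J =  3 → D
  i=28: D-L = 18 → S
  i=29: X-N = 10 → K
  i=30: L-B = 10 → K
  i=31: L-Z = 12 → M
  i=32: A-C = 24 → Y
  i=33: T-C = 17 → R
  i=34: K-H =  3 → D
  i=35: E-M = 18 → S
  i=36: B-R = 10 → K
  i=37: E-U = 10 → K
  i=38: P-D = 12 → M
  shifts repeat with period 7: SKKMYRD

SKKMYRD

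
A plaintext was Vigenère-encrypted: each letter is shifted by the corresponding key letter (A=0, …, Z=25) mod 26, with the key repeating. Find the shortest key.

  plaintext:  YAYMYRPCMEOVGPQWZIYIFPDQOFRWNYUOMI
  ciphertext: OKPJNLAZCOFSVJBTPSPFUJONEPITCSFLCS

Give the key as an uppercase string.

QKRXPULX

  i= 0: O-Y = 16 → Q
  i= 1: K-A = 10 → K
  i= 2: P-Y = 17 → R
  i= 3: J-M = 23 → X
  i= 4: N-Y = 15 → P
  i= 5: L-R = 20 → U
  i= 6: A-P = 11 → L
  i= 7: Z-C = 23 → X
  i= 8: C-M = 16 → Q
  i= 9: O-E = 10 → K
  i=10: F-O = 17 → R
  i=11: S-V = 23 → X
  i=12: V-G = 15 → P
  i=13: J-P = 20 → U
  i=14: B-Q = 11 → L
  i=15: T-W = 23 → X
  i=16: P-Z = 16 → Q
  i=17: S-I = 10 → K
  i=18: P-Y = 17 → R
  i=19: F-I = 23 → X
  i=20: U-F = 15 → P
  i=21: J-P = 20 → U
  i=22: O-D = 11 → L
  i=23: N-Q = 23 → X
  i=24: E-O = 16 → Q
  i=25: P-F = 10 → K
  i=26: I-R = 17 → R
  i=27: T-W = 23 → X
  i=28: C-N = 15 → P
  i=29: S-Y = 20 → U
  i=30: F-U = 11 → L
  i=31: L-O = 23 → X
  i=32: C-M = 16 → Q
  i=33: S-I = 10 → K
  shifts repeat with period 8: QKRXPULX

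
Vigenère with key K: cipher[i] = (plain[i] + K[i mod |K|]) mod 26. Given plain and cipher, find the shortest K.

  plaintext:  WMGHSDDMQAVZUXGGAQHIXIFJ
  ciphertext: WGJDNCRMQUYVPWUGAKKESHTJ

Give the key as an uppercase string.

  i= 0: W-W =  0 → A
  i= 1: G-M = 20 → U
  i= 2: J-G =  3 → D
  i= 3: D-H = 22 → W
  i= 4: N-S = 21 → V
  i= 5: C-D = 25 → Z
  i= 6: R-D = 14 → O
  i= 7: M-M =  0 → A
  i= 8: Q-Q =  0 → A
  i= 9: U-A = 20 → U
  i=10: Y-V =  3 → D
  i=11: V-Z = 22 → W
  i=12: P-U = 21 → V
  i=13: W-X = 25 → Z
  i=14: U-G = 14 → O
  i=15: G-G =  0 → A
  i=16: A-A =  0 → A
  i=17: K-Q = 20 → U
  i=18: K-H =  3 → D
  i=19: E-I = 22 → W
  i=20: S-X = 21 → V
  i=21: H-I = 25 → Z
  i=22: T-F = 14 → O
  i=23: J-J =  0 → A
  shifts repeat with period 8: AUDWVZOA

AUDWVZOA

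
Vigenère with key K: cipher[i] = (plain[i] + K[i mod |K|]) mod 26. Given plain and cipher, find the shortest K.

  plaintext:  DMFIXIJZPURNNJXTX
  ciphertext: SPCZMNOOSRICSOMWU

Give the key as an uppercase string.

PDXRPFF

  i= 0: S-D = 15 → P
  i= 1: P-M =  3 → D
  i= 2: C-F = 23 → X
  i= 3: Z-I = 17 → R
  i= 4: M-X = 15 → P
  i= 5: N-I =  5 → F
  i= 6: O-J =  5 → F
  i= 7: O-Z = 15 → P
  i= 8: S-P =  3 → D
  i= 9: R-U = 23 → X
  i=10: I-R = 17 → R
  i=11: C-N = 15 → P
  i=12: S-N =  5 → F
  i=13: O-J =  5 → F
  i=14: M-X = 15 → P
  i=15: W-T =  3 → D
  i=16: U-X = 23 → X
  shifts repeat with period 7: PDXRPFF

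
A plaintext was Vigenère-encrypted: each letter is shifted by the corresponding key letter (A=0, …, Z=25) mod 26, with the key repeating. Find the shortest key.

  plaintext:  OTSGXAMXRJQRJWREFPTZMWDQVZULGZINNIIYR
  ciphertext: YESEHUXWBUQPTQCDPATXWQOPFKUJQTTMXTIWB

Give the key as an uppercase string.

  i= 0: Y-O = 10 → K
  i= 1: E-T = 11 → L
  i= 2: S-S =  0 → A
  i= 3: E-G = 24 → Y
  i= 4: H-X = 10 → K
  i= 5: U-A = 20 → U
  i= 6: X-M = 11 → L
  i= 7: W-X = 25 → Z
  i= 8: B-R = 10 → K
  i= 9: U-J = 11 → L
  i=10: Q-Q =  0 → A
  i=11: P-R = 24 → Y
  i=12: T-J = 10 → K
  i=13: Q-W = 20 → U
  i=14: C-R = 11 → L
  i=15: D-E = 25 → Z
  i=16: P-F = 10 → K
  i=17: A-P = 11 → L
  i=18: T-T =  0 → A
  i=19: X-Z = 24 → Y
  i=20: W-M = 10 → K
  i=21: Q-W = 20 → U
  i=22: O-D = 11 → L
  i=23: P-Q = 25 → Z
  i=24: F-V = 10 → K
  i=25: K-Z = 11 → L
  i=26: U-U =  0 → A
  i=27: J-L = 24 → Y
  i=28: Q-G = 10 → K
  i=29: T-Z = 20 → U
  i=30: T-I = 11 → L
  i=31: M-N = 25 → Z
  i=32: X-N = 10 → K
  i=33: T-I = 11 → L
  i=34: I-I =  0 → A
  i=35: W-Y = 24 → Y
  i=36: B-R = 10 → K
  shifts repeat with period 8: KLAYKULZ

KLAYKULZ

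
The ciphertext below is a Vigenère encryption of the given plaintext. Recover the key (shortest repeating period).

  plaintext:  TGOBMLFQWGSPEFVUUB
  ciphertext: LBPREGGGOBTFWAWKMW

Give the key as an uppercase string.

SVBQ

  i= 0: L-T = 18 → S
  i= 1: B-G = 21 → V
  i= 2: P-O =  1 → B
  i= 3: R-B = 16 → Q
  i= 4: E-M = 18 → S
  i= 5: G-L = 21 → V
  i= 6: G-F =  1 → B
  i= 7: G-Q = 16 → Q
  i= 8: O-W = 18 → S
  i= 9: B-G = 21 → V
  i=10: T-S =  1 → B
  i=11: F-P = 16 → Q
  i=12: W-E = 18 → S
  i=13: A-F = 21 → V
  i=14: W-V =  1 → B
  i=15: K-U = 16 → Q
  i=16: M-U = 18 → S
  i=17: W-B = 21 → V
  shifts repeat with period 4: SVBQ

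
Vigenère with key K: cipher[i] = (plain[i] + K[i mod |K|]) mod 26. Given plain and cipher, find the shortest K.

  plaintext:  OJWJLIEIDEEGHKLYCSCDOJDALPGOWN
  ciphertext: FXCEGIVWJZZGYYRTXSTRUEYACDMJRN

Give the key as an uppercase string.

ROGVVA

  i= 0: F-O = 17 → R
  i= 1: X-J = 14 → O
  i= 2: C-W =  6 → G
  i= 3: E-J = 21 → V
  i= 4: G-L = 21 → V
  i= 5: I-I =  0 → A
  i= 6: V-E = 17 → R
  i= 7: W-I = 14 → O
  i= 8: J-D =  6 → G
  i= 9: Z-E = 21 → V
  i=10: Z-E = 21 → V
  i=11: G-G =  0 → A
  i=12: Y-H = 17 → R
  i=13: Y-K = 14 → O
  i=14: R-L =  6 → G
  i=15: T-Y = 21 → V
  i=16: X-C = 21 → V
  i=17: S-S =  0 → A
  i=18: T-C = 17 → R
  i=19: R-D = 14 → O
  i=20: U-O =  6 → G
  i=21: E-J = 21 → V
  i=22: Y-D = 21 → V
  i=23: A-A =  0 → A
  i=24: C-L = 17 → R
  i=25: D-P = 14 → O
  i=26: M-G =  6 → G
  i=27: J-O = 21 → V
  i=28: R-W = 21 → V
  i=29: N-N =  0 → A
  shifts repeat with period 6: ROGVVA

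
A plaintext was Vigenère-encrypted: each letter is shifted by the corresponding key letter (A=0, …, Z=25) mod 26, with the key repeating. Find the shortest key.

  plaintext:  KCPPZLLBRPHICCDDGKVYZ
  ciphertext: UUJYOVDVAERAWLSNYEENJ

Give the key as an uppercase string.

KSUJP

  i= 0: U-K = 10 → K
  i= 1: U-C = 18 → S
  i= 2: J-P = 20 → U
  i= 3: Y-P =  9 → J
  i= 4: O-Z = 15 → P
  i= 5: V-L = 10 → K
  i= 6: D-L = 18 → S
  i= 7: V-B = 20 → U
  i= 8: A-R =  9 → J
  i= 9: E-P = 15 → P
  i=10: R-H = 10 → K
  i=11: A-I = 18 → S
  i=12: W-C = 20 → U
  i=13: L-C =  9 → J
  i=14: S-D = 15 → P
  i=15: N-D = 10 → K
  i=16: Y-G = 18 → S
  i=17: E-K = 20 → U
  i=18: E-V =  9 → J
  i=19: N-Y = 15 → P
  i=20: J-Z = 10 → K
  shifts repeat with period 5: KSUJP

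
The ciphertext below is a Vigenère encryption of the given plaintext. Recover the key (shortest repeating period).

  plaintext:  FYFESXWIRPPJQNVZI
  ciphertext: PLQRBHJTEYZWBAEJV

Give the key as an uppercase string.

  i= 0: P-F = 10 → K
  i= 1: L-Y = 13 → N
  i= 2: Q-F = 11 → L
  i= 3: R-E = 13 → N
  i= 4: B-S =  9 → J
  i= 5: H-X = 10 → K
  i= 6: J-W = 13 → N
  i= 7: T-I = 11 → L
  i= 8: E-R = 13 → N
  i= 9: Y-P =  9 → J
  i=10: Z-P = 10 → K
  i=11: W-J = 13 → N
  i=12: B-Q = 11 → L
  i=13: A-N = 13 → N
  i=14: E-V =  9 → J
  i=15: J-Z = 10 → K
  i=16: V-I = 13 → N
  shifts repeat with period 5: KNLNJ

KNLNJ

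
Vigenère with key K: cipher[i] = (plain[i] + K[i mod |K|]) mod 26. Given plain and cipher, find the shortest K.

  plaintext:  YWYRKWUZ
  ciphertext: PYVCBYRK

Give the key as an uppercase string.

  i= 0: P-Y = 17 → R
  i= 1: Y-W =  2 → C
  i= 2: V-Y = 23 → X
  i= 3: C-R = 11 → L
  i= 4: B-K = 17 → R
  i= 5: Y-W =  2 → C
  i= 6: R-U = 23 → X
  i= 7: K-Z = 11 → L
  shifts repeat with period 4: RCXL

RCXL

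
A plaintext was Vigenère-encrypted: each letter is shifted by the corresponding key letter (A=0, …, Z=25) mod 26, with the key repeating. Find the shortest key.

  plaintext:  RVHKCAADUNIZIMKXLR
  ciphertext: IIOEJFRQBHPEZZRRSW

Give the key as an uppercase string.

  i= 0: I-R = 17 → R
  i= 1: I-V = 13 → N
  i= 2: O-H =  7 → H
  i= 3: E-K = 20 → U
  i= 4: J-C =  7 → H
  i= 5: F-A =  5 → F
  i= 6: R-A = 17 → R
  i= 7: Q-D = 13 → N
  i= 8: B-U =  7 → H
  i= 9: H-N = 20 → U
  i=10: P-I =  7 → H
  i=11: E-Z =  5 → F
  i=12: Z-I = 17 → R
  i=13: Z-M = 13 → N
  i=14: R-K =  7 → H
  i=15: R-X = 20 → U
  i=16: S-L =  7 → H
  i=17: W-R =  5 → F
  shifts repeat with period 6: RNHUHF

RNHUHF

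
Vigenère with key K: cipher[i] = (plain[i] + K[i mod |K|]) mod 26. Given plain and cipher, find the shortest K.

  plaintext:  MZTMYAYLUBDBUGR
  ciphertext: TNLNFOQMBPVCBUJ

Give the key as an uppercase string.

HOSB

  i= 0: T-M =  7 → H
  i= 1: N-Z = 14 → O
  i= 2: L-T = 18 → S
  i= 3: N-M =  1 → B
  i= 4: F-Y =  7 → H
  i= 5: O-A = 14 → O
  i= 6: Q-Y = 18 → S
  i= 7: M-L =  1 → B
  i= 8: B-U =  7 → H
  i= 9: P-B = 14 → O
  i=10: V-D = 18 → S
  i=11: C-B =  1 → B
  i=12: B-U =  7 → H
  i=13: U-G = 14 → O
  i=14: J-R = 18 → S
  shifts repeat with period 4: HOSB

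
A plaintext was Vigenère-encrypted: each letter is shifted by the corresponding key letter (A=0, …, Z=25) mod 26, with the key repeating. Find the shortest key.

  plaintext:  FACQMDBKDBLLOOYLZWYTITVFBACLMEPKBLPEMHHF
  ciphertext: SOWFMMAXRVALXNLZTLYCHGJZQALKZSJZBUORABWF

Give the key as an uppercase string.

  i= 0: S-F = 13 → N
  i= 1: O-A = 14 → O
  i= 2: W-C = 20 → U
  i= 3: F-Q = 15 → P
  i= 4: M-M =  0 → A
  i= 5: M-D =  9 → J
  i= 6: A-B = 25 → Z
  i= 7: X-K = 13 → N
  i= 8: R-D = 14 → O
  i= 9: V-B = 20 → U
  i=10: A-L = 15 → P
  i=11: L-L =  0 → A
  i=12: X-O =  9 → J
  i=13: N-O = 25 → Z
  i=14: L-Y = 13 → N
  i=15: Z-L = 14 → O
  i=16: T-Z = 20 → U
  i=17: L-W = 15 → P
  i=18: Y-Y =  0 → A
  i=19: C-T =  9 → J
  i=20: H-I = 25 → Z
  i=21: G-T = 13 → N
  i=22: J-V = 14 → O
  i=23: Z-F = 20 → U
  i=24: Q-B = 15 → P
  i=25: A-A =  0 → A
  i=26: L-C =  9 → J
  i=27: K-L = 25 → Z
  i=28: Z-M = 13 → N
  i=29: S-E = 14 → O
  i=30: J-P = 20 → U
  i=31: Z-K = 15 → P
  i=32: B-B =  0 → A
  i=33: U-L =  9 → J
  i=34: O-P = 25 → Z
  i=35: R-E = 13 → N
  i=36: A-M = 14 → O
  i=37: B-H = 20 → U
  i=38: W-H = 15 → P
  i=39: F-F =  0 → A
  shifts repeat with period 7: NOUPAJZ

NOUPAJZ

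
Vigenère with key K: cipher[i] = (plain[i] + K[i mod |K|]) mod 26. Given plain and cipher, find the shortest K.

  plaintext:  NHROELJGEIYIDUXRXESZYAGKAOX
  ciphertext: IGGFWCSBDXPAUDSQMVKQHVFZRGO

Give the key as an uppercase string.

VZPRSRJ

  i= 0: I-N = 21 → V
  i= 1: G-H = 25 → Z
  i= 2: G-R = 15 → P
  i= 3: F-O = 17 → R
  i= 4: W-E = 18 → S
  i= 5: C-L = 17 → R
  i= 6: S-J =  9 → J
  i= 7: B-G = 21 → V
  i= 8: D-E = 25 → Z
  i= 9: X-I = 15 → P
  i=10: P-Y = 17 → R
  i=11: A-I = 18 → S
  i=12: U-D = 17 → R
  i=13: D-U =  9 → J
  i=14: S-X = 21 → V
  i=15: Q-R = 25 → Z
  i=16: M-X = 15 → P
  i=17: V-E = 17 → R
  i=18: K-S = 18 → S
  i=19: Q-Z = 17 → R
  i=20: H-Y =  9 → J
  i=21: V-A = 21 → V
  i=22: F-G = 25 → Z
  i=23: Z-K = 15 → P
  i=24: R-A = 17 → R
  i=25: G-O = 18 → S
  i=26: O-X = 17 → R
  shifts repeat with period 7: VZPRSRJ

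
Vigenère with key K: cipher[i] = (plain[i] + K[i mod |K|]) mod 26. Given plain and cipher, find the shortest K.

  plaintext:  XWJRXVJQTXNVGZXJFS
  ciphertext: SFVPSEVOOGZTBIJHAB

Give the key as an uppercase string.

  i= 0: S-X = 21 → V
  i= 1: F-W =  9 → J
  i= 2: V-J = 12 → M
  i= 3: P-R = 24 → Y
  i= 4: S-X = 21 → V
  i= 5: E-V =  9 → J
  i= 6: V-J = 12 → M
  i= 7: O-Q = 24 → Y
  i= 8: O-T = 21 → V
  i= 9: G-X =  9 → J
  i=10: Z-N = 12 → M
  i=11: T-V = 24 → Y
  i=12: B-G = 21 → V
  i=13: I-Z =  9 → J
  i=14: J-X = 12 → M
  i=15: H-J = 24 → Y
  i=16: A-F = 21 → V
  i=17: B-S =  9 → J
  shifts repeat with period 4: VJMY

VJMY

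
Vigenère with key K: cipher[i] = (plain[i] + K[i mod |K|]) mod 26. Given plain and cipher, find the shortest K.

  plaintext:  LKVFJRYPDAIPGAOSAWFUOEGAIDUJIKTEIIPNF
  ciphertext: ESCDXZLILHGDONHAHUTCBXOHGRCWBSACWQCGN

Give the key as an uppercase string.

  i= 0: E-L = 19 → T
  i= 1: S-K =  8 → I
  i= 2: C-V =  7 → H
  i= 3: D-F = 24 → Y
  i= 4: X-J = 14 → O
  i= 5: Z-R =  8 → I
  i= 6: L-Y = 13 → N
  i= 7: I-P = 19 → T
  i= 8: L-D =  8 → I
  i= 9: H-A =  7 → H
  i=10: G-I = 24 → Y
  i=11: D-P = 14 → O
  i=12: O-G =  8 → I
  i=13: N-A = 13 → N
  i=14: H-O = 19 → T
  i=15: A-S =  8 → I
  i=16: H-A =  7 → H
  i=17: U-W = 24 → Y
  i=18: T-F = 14 → O
  i=19: C-U =  8 → I
  i=20: B-O = 13 → N
  i=21: X-E = 19 → T
  i=22: O-G =  8 → I
  i=23: H-A =  7 → H
  i=24: G-I = 24 → Y
  i=25: R-D = 14 → O
  i=26: C-U =  8 → I
  i=27: W-J = 13 → N
  i=28: B-I = 19 → T
  i=29: S-K =  8 → I
  i=30: A-T =  7 → H
  i=31: C-E = 24 → Y
  i=32: W-I = 14 → O
  i=33: Q-I =  8 → I
  i=34: C-P = 13 → N
  i=35: G-N = 19 → T
  i=36: N-F =  8 → I
  shifts repeat with period 7: TIHYOIN

TIHYOIN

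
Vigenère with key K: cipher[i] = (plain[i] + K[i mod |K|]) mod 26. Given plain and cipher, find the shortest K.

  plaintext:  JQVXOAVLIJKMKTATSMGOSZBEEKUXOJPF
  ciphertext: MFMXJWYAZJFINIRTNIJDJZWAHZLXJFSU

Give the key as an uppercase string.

DPRAVW

  i= 0: M-J =  3 → D
  i= 1: F-Q = 15 → P
  i= 2: M-V = 17 → R
  i= 3: X-X =  0 → A
  i= 4: J-O = 21 → V
  i= 5: W-A = 22 → W
  i= 6: Y-V =  3 → D
  i= 7: A-L = 15 → P
  i= 8: Z-I = 17 → R
  i= 9: J-J =  0 → A
  i=10: F-K = 21 → V
  i=11: I-M = 22 → W
  i=12: N-K =  3 → D
  i=13: I-T = 15 → P
  i=14: R-A = 17 → R
  i=15: T-T =  0 → A
  i=16: N-S = 21 → V
  i=17: I-M = 22 → W
  i=18: J-G =  3 → D
  i=19: D-O = 15 → P
  i=20: J-S = 17 → R
  i=21: Z-Z =  0 → A
  i=22: W-B = 21 → V
  i=23: A-E = 22 → W
  i=24: H-E =  3 → D
  i=25: Z-K = 15 → P
  i=26: L-U = 17 → R
  i=27: X-X =  0 → A
  i=28: J-O = 21 → V
  i=29: F-J = 22 → W
  i=30: S-P =  3 → D
  i=31: U-F = 15 → P
  shifts repeat with period 6: DPRAVW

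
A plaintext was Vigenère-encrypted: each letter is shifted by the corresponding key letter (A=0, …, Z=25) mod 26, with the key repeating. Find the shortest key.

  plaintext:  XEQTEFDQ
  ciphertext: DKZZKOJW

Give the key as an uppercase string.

GGJ

  i= 0: D-X =  6 → G
  i= 1: K-E =  6 → G
  i= 2: Z-Q =  9 → J
  i= 3: Z-T =  6 → G
  i= 4: K-E =  6 → G
  i= 5: O-F =  9 → J
  i= 6: J-D =  6 → G
  i= 7: W-Q =  6 → G
  shifts repeat with period 3: GGJ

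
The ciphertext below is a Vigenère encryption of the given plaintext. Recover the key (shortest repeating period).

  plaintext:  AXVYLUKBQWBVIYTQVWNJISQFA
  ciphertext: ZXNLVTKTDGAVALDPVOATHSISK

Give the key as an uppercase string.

  i= 0: Z-A = 25 → Z
  i= 1: X-X =  0 → A
  i= 2: N-V = 18 → S
  i= 3: L-Y = 13 → N
  i= 4: V-L = 10 → K
  i= 5: T-U = 25 → Z
  i= 6: K-K =  0 → A
  i= 7: T-B = 18 → S
  i= 8: D-Q = 13 → N
  i= 9: G-W = 10 → K
  i=10: A-B = 25 → Z
  i=11: V-V =  0 → A
  i=12: A-I = 18 → S
  i=13: L-Y = 13 → N
  i=14: D-T = 10 → K
  i=15: P-Q = 25 → Z
  i=16: V-V =  0 → A
  i=17: O-W = 18 → S
  i=18: A-N = 13 → N
  i=19: T-J = 10 → K
  i=20: H-I = 25 → Z
  i=21: S-S =  0 → A
  i=22: I-Q = 18 → S
  i=23: S-F = 13 → N
  i=24: K-A = 10 → K
  shifts repeat with period 5: ZASNK

ZASNK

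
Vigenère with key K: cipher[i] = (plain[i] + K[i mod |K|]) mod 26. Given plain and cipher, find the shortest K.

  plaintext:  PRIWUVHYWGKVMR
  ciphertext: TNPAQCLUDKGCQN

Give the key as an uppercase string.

  i= 0: T-P =  4 → E
  i= 1: N-R = 22 → W
  i= 2: P-I =  7 → H
  i= 3: A-W =  4 → E
  i= 4: Q-U = 22 → W
  i= 5: C-V =  7 → H
  i= 6: L-H =  4 → E
  i= 7: U-Y = 22 → W
  i= 8: D-W =  7 → H
  i= 9: K-G =  4 → E
  i=10: G-K = 22 → W
  i=11: C-V =  7 → H
  i=12: Q-M =  4 → E
  i=13: N-R = 22 → W
  shifts repeat with period 3: EWH

EWH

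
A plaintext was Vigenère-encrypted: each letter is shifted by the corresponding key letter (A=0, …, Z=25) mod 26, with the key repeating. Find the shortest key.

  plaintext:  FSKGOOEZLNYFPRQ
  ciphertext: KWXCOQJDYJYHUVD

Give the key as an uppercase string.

FENWAC

  i= 0: K-F =  5 → F
  i= 1: W-S =  4 → E
  i= 2: X-K = 13 → N
  i= 3: C-G = 22 → W
  i= 4: O-O =  0 → A
  i= 5: Q-O =  2 → C
  i= 6: J-E =  5 → F
  i= 7: D-Z =  4 → E
  i= 8: Y-L = 13 → N
  i= 9: J-N = 22 → W
  i=10: Y-Y =  0 → A
  i=11: H-F =  2 → C
  i=12: U-P =  5 → F
  i=13: V-R =  4 → E
  i=14: D-Q = 13 → N
  shifts repeat with period 6: FENWAC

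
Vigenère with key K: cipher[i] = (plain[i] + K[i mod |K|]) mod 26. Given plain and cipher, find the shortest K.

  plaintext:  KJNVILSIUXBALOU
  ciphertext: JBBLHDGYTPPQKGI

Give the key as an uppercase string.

ZSOQ

  i= 0: J-K = 25 → Z
  i= 1: B-J = 18 → S
  i= 2: B-N = 14 → O
  i= 3: L-V = 16 → Q
  i= 4: H-I = 25 → Z
  i= 5: D-L = 18 → S
  i= 6: G-S = 14 → O
  i= 7: Y-I = 16 → Q
  i= 8: T-U = 25 → Z
  i= 9: P-X = 18 → S
  i=10: P-B = 14 → O
  i=11: Q-A = 16 → Q
  i=12: K-L = 25 → Z
  i=13: G-O = 18 → S
  i=14: I-U = 14 → O
  shifts repeat with period 4: ZSOQ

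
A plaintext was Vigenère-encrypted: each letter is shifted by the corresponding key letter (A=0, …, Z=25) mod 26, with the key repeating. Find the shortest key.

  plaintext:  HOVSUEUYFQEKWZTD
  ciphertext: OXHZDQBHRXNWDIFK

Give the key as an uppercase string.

HJM

  i= 0: O-H =  7 → H
  i= 1: X-O =  9 → J
  i= 2: H-V = 12 → M
  i= 3: Z-S =  7 → H
  i= 4: D-U =  9 → J
  i= 5: Q-E = 12 → M
  i= 6: B-U =  7 → H
  i= 7: H-Y =  9 → J
  i= 8: R-F = 12 → M
  i= 9: X-Q =  7 → H
  i=10: N-E =  9 → J
  i=11: W-K = 12 → M
  i=12: D-W =  7 → H
  i=13: I-Z =  9 → J
  i=14: F-T = 12 → M
  i=15: K-D =  7 → H
  shifts repeat with period 3: HJM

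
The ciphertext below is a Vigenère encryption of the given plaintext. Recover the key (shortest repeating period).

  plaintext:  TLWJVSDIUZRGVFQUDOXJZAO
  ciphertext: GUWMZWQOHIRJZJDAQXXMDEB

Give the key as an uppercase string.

NJADEENG

  i= 0: G-T = 13 → N
  i= 1: U-L =  9 → J
  i= 2: W-W =  0 → A
  i= 3: M-J =  3 → D
  i= 4: Z-V =  4 → E
  i= 5: W-S =  4 → E
  i= 6: Q-D = 13 → N
  i= 7: O-I =  6 → G
  i= 8: H-U = 13 → N
  i= 9: I-Z =  9 → J
  i=10: R-R =  0 → A
  i=11: J-G =  3 → D
  i=12: Z-V =  4 → E
  i=13: J-F =  4 → E
  i=14: D-Q = 13 → N
  i=15: A-U =  6 → G
  i=16: Q-D = 13 → N
  i=17: X-O =  9 → J
  i=18: X-X =  0 → A
  i=19: M-J =  3 → D
  i=20: D-Z =  4 → E
  i=21: E-A =  4 → E
  i=22: B-O = 13 → N
  shifts repeat with period 8: NJADEENG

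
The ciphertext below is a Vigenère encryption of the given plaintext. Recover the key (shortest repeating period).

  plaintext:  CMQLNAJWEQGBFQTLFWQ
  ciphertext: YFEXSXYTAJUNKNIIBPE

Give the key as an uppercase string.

WTOMFXPX

  i= 0: Y-C = 22 → W
  i= 1: F-M = 19 → T
  i= 2: E-Q = 14 → O
  i= 3: X-L = 12 → M
  i= 4: S-N =  5 → F
  i= 5: X-A = 23 → X
  i= 6: Y-J = 15 → P
  i= 7: T-W = 23 → X
  i= 8: A-E = 22 → W
  i= 9: J-Q = 19 → T
  i=10: U-G = 14 → O
  i=11: N-B = 12 → M
  i=12: K-F =  5 → F
  i=13: N-Q = 23 → X
  i=14: I-T = 15 → P
  i=15: I-L = 23 → X
  i=16: B-F = 22 → W
  i=17: P-W = 19 → T
  i=18: E-Q = 14 → O
  shifts repeat with period 8: WTOMFXPX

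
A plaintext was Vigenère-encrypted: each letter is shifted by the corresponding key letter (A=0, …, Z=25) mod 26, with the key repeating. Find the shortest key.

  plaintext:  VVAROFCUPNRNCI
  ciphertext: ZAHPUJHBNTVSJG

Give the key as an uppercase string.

EFHYG

  i= 0: Z-V =  4 → E
  i= 1: A-V =  5 → F
  i= 2: H-A =  7 → H
  i= 3: P-R = 24 → Y
  i= 4: U-O =  6 → G
  i= 5: J-F =  4 → E
  i= 6: H-C =  5 → F
  i= 7: B-U =  7 → H
  i= 8: N-P = 24 → Y
  i= 9: T-N =  6 → G
  i=10: V-R =  4 → E
  i=11: S-N =  5 → F
  i=12: J-C =  7 → H
  i=13: G-I = 24 → Y
  shifts repeat with period 5: EFHYG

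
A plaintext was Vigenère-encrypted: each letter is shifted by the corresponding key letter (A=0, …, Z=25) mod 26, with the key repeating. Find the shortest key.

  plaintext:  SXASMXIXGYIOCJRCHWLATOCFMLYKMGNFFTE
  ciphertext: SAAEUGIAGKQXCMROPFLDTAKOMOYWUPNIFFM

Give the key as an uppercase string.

  i= 0: S-S =  0 → A
  i= 1: A-X =  3 → D
  i= 2: A-A =  0 → A
  i= 3: E-S = 12 → M
  i= 4: U-M =  8 → I
  i= 5: G-X =  9 → J
  i= 6: I-I =  0 → A
  i= 7: A-X =  3 → D
  i= 8: G-G =  0 → A
  i= 9: K-Y = 12 → M
  i=10: Q-I =  8 → I
  i=11: X-O =  9 → J
  i=12: C-C =  0 → A
  i=13: M-J =  3 → D
  i=14: R-R =  0 → A
  i=15: O-C = 12 → M
  i=16: P-H =  8 → I
  i=17: F-W =  9 → J
  i=18: L-L =  0 → A
  i=19: D-A =  3 → D
  i=20: T-T =  0 → A
  i=21: A-O = 12 → M
  i=22: K-C =  8 → I
  i=23: O-F =  9 → J
  i=24: M-M =  0 → A
  i=25: O-L =  3 → D
  i=26: Y-Y =  0 → A
  i=27: W-K = 12 → M
  i=28: U-M =  8 → I
  i=29: P-G =  9 → J
  i=30: N-N =  0 → A
  i=31: I-F =  3 → D
  i=32: F-F =  0 → A
  i=33: F-T = 12 → M
  i=34: M-E =  8 → I
  shifts repeat with period 6: ADAMIJ

ADAMIJ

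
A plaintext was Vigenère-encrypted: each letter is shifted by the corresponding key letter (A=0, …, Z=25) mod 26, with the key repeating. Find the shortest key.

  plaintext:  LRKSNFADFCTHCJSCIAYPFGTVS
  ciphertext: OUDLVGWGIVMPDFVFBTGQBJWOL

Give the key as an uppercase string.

  i= 0: O-L =  3 → D
  i= 1: U-R =  3 → D
  i= 2: D-K = 19 → T
  i= 3: L-S = 19 → T
  i= 4: V-N =  8 → I
  i= 5: G-F =  1 → B
  i= 6: W-A = 22 → W
  i= 7: G-D =  3 → D
  i= 8: I-F =  3 → D
  i= 9: V-C = 19 → T
  i=10: M-T = 19 → T
  i=11: P-H =  8 → I
  i=12: D-C =  1 → B
  i=13: F-J = 22 → W
  i=14: V-S =  3 → D
  i=15: F-C =  3 → D
  i=16: B-I = 19 → T
  i=17: T-A = 19 → T
  i=18: G-Y =  8 → I
  i=19: Q-P =  1 → B
  i=20: B-F = 22 → W
  i=21: J-G =  3 → D
  i=22: W-T =  3 → D
  i=23: O-V = 19 → T
  i=24: L-S = 19 → T
  shifts repeat with period 7: DDTTIBW

DDTTIBW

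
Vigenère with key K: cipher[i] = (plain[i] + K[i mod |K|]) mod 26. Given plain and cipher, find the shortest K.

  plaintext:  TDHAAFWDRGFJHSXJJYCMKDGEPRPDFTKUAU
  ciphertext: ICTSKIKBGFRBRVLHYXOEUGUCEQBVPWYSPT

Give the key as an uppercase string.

PZMSKDOY

  i= 0: I-T = 15 → P
  i= 1: C-D = 25 → Z
  i= 2: T-H = 12 → M
  i= 3: S-A = 18 → S
  i= 4: K-A = 10 → K
  i= 5: I-F =  3 → D
  i= 6: K-W = 14 → O
  i= 7: B-D = 24 → Y
  i= 8: G-R = 15 → P
  i= 9: F-G = 25 → Z
  i=10: R-F = 12 → M
  i=11: B-J = 18 → S
  i=12: R-H = 10 → K
  i=13: V-S =  3 → D
  i=14: L-X = 14 → O
  i=15: H-J = 24 → Y
  i=16: Y-J = 15 → P
  i=17: X-Y = 25 → Z
  i=18: O-C = 12 → M
  i=19: E-M = 18 → S
  i=20: U-K = 10 → K
  i=21: G-D =  3 → D
  i=22: U-G = 14 → O
  i=23: C-E = 24 → Y
  i=24: E-P = 15 → P
  i=25: Q-R = 25 → Z
  i=26: B-P = 12 → M
  i=27: V-D = 18 → S
  i=28: P-F = 10 → K
  i=29: W-T =  3 → D
  i=30: Y-K = 14 → O
  i=31: S-U = 24 → Y
  i=32: P-A = 15 → P
  i=33: T-U = 25 → Z
  shifts repeat with period 8: PZMSKDOY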